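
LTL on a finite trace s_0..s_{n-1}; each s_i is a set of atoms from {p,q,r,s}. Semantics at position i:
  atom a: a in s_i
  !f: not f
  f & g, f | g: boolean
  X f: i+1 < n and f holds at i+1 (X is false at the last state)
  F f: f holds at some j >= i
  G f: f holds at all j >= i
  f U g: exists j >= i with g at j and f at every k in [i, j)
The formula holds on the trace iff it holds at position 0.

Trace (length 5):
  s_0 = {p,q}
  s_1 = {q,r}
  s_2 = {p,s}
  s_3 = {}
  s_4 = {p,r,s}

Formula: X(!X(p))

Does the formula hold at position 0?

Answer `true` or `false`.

s_0={p,q}: X(!X(p))=False !X(p)=True X(p)=False p=True
s_1={q,r}: X(!X(p))=True !X(p)=False X(p)=True p=False
s_2={p,s}: X(!X(p))=False !X(p)=True X(p)=False p=True
s_3={}: X(!X(p))=True !X(p)=False X(p)=True p=False
s_4={p,r,s}: X(!X(p))=False !X(p)=True X(p)=False p=True

Answer: false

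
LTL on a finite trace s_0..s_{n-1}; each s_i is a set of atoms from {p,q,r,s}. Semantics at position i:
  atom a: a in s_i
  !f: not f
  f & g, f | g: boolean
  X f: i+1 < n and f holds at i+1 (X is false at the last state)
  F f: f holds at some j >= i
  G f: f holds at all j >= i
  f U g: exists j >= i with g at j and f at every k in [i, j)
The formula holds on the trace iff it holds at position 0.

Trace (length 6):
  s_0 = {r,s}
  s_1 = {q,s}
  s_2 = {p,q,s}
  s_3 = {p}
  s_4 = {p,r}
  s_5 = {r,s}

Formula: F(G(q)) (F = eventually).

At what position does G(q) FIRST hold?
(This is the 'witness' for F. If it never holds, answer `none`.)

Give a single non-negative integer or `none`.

Answer: none

Derivation:
s_0={r,s}: G(q)=False q=False
s_1={q,s}: G(q)=False q=True
s_2={p,q,s}: G(q)=False q=True
s_3={p}: G(q)=False q=False
s_4={p,r}: G(q)=False q=False
s_5={r,s}: G(q)=False q=False
F(G(q)) does not hold (no witness exists).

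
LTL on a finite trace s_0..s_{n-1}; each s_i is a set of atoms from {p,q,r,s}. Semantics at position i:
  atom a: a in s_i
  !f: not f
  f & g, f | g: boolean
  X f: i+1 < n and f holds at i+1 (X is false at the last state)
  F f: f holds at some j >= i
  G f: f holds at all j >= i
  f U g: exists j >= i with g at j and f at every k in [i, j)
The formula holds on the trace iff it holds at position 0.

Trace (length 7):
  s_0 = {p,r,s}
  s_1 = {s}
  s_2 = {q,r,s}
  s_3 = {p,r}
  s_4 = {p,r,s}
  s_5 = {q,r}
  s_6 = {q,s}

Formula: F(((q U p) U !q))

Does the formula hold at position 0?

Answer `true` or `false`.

Answer: true

Derivation:
s_0={p,r,s}: F(((q U p) U !q))=True ((q U p) U !q)=True (q U p)=True q=False p=True !q=True
s_1={s}: F(((q U p) U !q))=True ((q U p) U !q)=True (q U p)=False q=False p=False !q=True
s_2={q,r,s}: F(((q U p) U !q))=True ((q U p) U !q)=True (q U p)=True q=True p=False !q=False
s_3={p,r}: F(((q U p) U !q))=True ((q U p) U !q)=True (q U p)=True q=False p=True !q=True
s_4={p,r,s}: F(((q U p) U !q))=True ((q U p) U !q)=True (q U p)=True q=False p=True !q=True
s_5={q,r}: F(((q U p) U !q))=False ((q U p) U !q)=False (q U p)=False q=True p=False !q=False
s_6={q,s}: F(((q U p) U !q))=False ((q U p) U !q)=False (q U p)=False q=True p=False !q=False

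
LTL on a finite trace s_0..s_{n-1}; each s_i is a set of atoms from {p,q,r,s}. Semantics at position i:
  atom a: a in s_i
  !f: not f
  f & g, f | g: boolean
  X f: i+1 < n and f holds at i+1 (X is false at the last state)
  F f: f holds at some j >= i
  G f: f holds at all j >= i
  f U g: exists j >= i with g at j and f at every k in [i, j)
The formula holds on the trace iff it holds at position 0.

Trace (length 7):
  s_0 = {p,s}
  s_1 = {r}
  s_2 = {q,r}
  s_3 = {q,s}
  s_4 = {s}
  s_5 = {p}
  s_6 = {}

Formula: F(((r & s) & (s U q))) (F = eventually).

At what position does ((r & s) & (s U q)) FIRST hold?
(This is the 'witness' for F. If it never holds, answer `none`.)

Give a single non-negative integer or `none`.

s_0={p,s}: ((r & s) & (s U q))=False (r & s)=False r=False s=True (s U q)=False q=False
s_1={r}: ((r & s) & (s U q))=False (r & s)=False r=True s=False (s U q)=False q=False
s_2={q,r}: ((r & s) & (s U q))=False (r & s)=False r=True s=False (s U q)=True q=True
s_3={q,s}: ((r & s) & (s U q))=False (r & s)=False r=False s=True (s U q)=True q=True
s_4={s}: ((r & s) & (s U q))=False (r & s)=False r=False s=True (s U q)=False q=False
s_5={p}: ((r & s) & (s U q))=False (r & s)=False r=False s=False (s U q)=False q=False
s_6={}: ((r & s) & (s U q))=False (r & s)=False r=False s=False (s U q)=False q=False
F(((r & s) & (s U q))) does not hold (no witness exists).

Answer: none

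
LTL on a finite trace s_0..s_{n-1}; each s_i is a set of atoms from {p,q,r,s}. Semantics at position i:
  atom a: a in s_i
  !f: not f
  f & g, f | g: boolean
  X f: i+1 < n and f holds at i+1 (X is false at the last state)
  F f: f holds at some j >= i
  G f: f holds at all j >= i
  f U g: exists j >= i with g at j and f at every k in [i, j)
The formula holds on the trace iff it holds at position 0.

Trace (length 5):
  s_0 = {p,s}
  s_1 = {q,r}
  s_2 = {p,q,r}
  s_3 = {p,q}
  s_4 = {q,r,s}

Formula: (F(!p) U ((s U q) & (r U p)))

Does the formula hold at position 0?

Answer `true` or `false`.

s_0={p,s}: (F(!p) U ((s U q) & (r U p)))=True F(!p)=True !p=False p=True ((s U q) & (r U p))=True (s U q)=True s=True q=False (r U p)=True r=False
s_1={q,r}: (F(!p) U ((s U q) & (r U p)))=True F(!p)=True !p=True p=False ((s U q) & (r U p))=True (s U q)=True s=False q=True (r U p)=True r=True
s_2={p,q,r}: (F(!p) U ((s U q) & (r U p)))=True F(!p)=True !p=False p=True ((s U q) & (r U p))=True (s U q)=True s=False q=True (r U p)=True r=True
s_3={p,q}: (F(!p) U ((s U q) & (r U p)))=True F(!p)=True !p=False p=True ((s U q) & (r U p))=True (s U q)=True s=False q=True (r U p)=True r=False
s_4={q,r,s}: (F(!p) U ((s U q) & (r U p)))=False F(!p)=True !p=True p=False ((s U q) & (r U p))=False (s U q)=True s=True q=True (r U p)=False r=True

Answer: true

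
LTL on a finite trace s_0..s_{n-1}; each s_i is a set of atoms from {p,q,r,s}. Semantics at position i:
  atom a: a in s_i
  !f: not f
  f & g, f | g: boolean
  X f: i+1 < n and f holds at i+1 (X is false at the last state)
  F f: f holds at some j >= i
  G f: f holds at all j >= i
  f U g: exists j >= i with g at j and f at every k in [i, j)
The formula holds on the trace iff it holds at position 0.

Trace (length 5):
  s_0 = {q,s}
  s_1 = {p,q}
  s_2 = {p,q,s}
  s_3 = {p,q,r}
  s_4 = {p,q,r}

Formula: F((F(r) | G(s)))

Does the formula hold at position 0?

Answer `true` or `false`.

Answer: true

Derivation:
s_0={q,s}: F((F(r) | G(s)))=True (F(r) | G(s))=True F(r)=True r=False G(s)=False s=True
s_1={p,q}: F((F(r) | G(s)))=True (F(r) | G(s))=True F(r)=True r=False G(s)=False s=False
s_2={p,q,s}: F((F(r) | G(s)))=True (F(r) | G(s))=True F(r)=True r=False G(s)=False s=True
s_3={p,q,r}: F((F(r) | G(s)))=True (F(r) | G(s))=True F(r)=True r=True G(s)=False s=False
s_4={p,q,r}: F((F(r) | G(s)))=True (F(r) | G(s))=True F(r)=True r=True G(s)=False s=False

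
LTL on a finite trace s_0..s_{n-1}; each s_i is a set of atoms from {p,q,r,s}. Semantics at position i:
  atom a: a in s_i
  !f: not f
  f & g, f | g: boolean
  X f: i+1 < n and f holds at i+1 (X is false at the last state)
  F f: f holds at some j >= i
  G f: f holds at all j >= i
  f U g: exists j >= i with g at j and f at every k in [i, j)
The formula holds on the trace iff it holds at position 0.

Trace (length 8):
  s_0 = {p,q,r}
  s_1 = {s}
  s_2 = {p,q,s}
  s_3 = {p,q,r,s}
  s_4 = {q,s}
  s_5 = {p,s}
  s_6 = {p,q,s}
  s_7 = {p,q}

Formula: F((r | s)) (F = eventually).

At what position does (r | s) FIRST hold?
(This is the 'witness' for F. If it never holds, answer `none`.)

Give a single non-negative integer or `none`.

Answer: 0

Derivation:
s_0={p,q,r}: (r | s)=True r=True s=False
s_1={s}: (r | s)=True r=False s=True
s_2={p,q,s}: (r | s)=True r=False s=True
s_3={p,q,r,s}: (r | s)=True r=True s=True
s_4={q,s}: (r | s)=True r=False s=True
s_5={p,s}: (r | s)=True r=False s=True
s_6={p,q,s}: (r | s)=True r=False s=True
s_7={p,q}: (r | s)=False r=False s=False
F((r | s)) holds; first witness at position 0.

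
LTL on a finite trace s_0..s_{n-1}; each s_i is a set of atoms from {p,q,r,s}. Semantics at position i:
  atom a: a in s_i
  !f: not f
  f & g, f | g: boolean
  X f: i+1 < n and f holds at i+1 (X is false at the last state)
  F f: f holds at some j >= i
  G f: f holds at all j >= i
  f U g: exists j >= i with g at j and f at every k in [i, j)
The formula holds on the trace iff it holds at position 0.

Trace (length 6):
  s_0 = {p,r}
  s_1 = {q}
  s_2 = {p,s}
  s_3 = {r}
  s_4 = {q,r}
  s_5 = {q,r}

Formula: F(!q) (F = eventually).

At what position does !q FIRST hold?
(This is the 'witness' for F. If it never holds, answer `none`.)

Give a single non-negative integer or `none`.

Answer: 0

Derivation:
s_0={p,r}: !q=True q=False
s_1={q}: !q=False q=True
s_2={p,s}: !q=True q=False
s_3={r}: !q=True q=False
s_4={q,r}: !q=False q=True
s_5={q,r}: !q=False q=True
F(!q) holds; first witness at position 0.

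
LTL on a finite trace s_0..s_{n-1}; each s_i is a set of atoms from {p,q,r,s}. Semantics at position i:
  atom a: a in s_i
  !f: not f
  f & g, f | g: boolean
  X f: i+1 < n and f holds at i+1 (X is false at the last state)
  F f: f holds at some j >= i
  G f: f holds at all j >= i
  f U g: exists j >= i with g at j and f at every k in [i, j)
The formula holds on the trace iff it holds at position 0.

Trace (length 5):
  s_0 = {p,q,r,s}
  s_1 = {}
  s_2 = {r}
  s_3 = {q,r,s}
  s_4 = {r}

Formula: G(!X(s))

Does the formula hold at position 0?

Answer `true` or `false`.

s_0={p,q,r,s}: G(!X(s))=False !X(s)=True X(s)=False s=True
s_1={}: G(!X(s))=False !X(s)=True X(s)=False s=False
s_2={r}: G(!X(s))=False !X(s)=False X(s)=True s=False
s_3={q,r,s}: G(!X(s))=True !X(s)=True X(s)=False s=True
s_4={r}: G(!X(s))=True !X(s)=True X(s)=False s=False

Answer: false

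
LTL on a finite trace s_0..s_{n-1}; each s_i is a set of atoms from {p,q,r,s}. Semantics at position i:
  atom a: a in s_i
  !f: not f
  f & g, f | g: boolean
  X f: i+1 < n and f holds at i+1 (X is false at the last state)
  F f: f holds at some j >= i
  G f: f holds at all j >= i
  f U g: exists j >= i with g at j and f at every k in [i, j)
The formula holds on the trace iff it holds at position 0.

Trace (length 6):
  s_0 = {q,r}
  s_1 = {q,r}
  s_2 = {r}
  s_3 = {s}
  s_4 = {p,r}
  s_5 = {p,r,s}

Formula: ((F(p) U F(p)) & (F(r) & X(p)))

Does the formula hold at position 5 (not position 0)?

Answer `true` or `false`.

Answer: false

Derivation:
s_0={q,r}: ((F(p) U F(p)) & (F(r) & X(p)))=False (F(p) U F(p))=True F(p)=True p=False (F(r) & X(p))=False F(r)=True r=True X(p)=False
s_1={q,r}: ((F(p) U F(p)) & (F(r) & X(p)))=False (F(p) U F(p))=True F(p)=True p=False (F(r) & X(p))=False F(r)=True r=True X(p)=False
s_2={r}: ((F(p) U F(p)) & (F(r) & X(p)))=False (F(p) U F(p))=True F(p)=True p=False (F(r) & X(p))=False F(r)=True r=True X(p)=False
s_3={s}: ((F(p) U F(p)) & (F(r) & X(p)))=True (F(p) U F(p))=True F(p)=True p=False (F(r) & X(p))=True F(r)=True r=False X(p)=True
s_4={p,r}: ((F(p) U F(p)) & (F(r) & X(p)))=True (F(p) U F(p))=True F(p)=True p=True (F(r) & X(p))=True F(r)=True r=True X(p)=True
s_5={p,r,s}: ((F(p) U F(p)) & (F(r) & X(p)))=False (F(p) U F(p))=True F(p)=True p=True (F(r) & X(p))=False F(r)=True r=True X(p)=False
Evaluating at position 5: result = False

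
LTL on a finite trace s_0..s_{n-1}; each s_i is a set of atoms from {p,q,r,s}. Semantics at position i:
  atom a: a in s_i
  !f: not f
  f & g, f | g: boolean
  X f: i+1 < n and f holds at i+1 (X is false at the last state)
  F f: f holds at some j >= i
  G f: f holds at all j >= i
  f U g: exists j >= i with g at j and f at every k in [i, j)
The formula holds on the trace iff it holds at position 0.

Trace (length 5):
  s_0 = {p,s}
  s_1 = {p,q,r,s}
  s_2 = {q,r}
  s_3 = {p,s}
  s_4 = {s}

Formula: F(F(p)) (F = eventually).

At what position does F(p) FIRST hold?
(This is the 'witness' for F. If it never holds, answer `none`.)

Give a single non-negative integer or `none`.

Answer: 0

Derivation:
s_0={p,s}: F(p)=True p=True
s_1={p,q,r,s}: F(p)=True p=True
s_2={q,r}: F(p)=True p=False
s_3={p,s}: F(p)=True p=True
s_4={s}: F(p)=False p=False
F(F(p)) holds; first witness at position 0.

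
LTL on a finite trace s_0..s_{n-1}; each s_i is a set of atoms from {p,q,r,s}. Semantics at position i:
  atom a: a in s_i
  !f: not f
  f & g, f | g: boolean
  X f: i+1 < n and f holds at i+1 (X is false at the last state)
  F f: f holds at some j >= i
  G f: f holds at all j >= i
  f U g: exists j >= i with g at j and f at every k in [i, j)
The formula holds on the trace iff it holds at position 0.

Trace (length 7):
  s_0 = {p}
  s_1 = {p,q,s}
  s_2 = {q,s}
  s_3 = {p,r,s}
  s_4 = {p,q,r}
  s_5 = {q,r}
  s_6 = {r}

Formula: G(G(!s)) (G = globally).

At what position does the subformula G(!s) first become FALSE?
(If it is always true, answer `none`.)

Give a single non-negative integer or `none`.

s_0={p}: G(!s)=False !s=True s=False
s_1={p,q,s}: G(!s)=False !s=False s=True
s_2={q,s}: G(!s)=False !s=False s=True
s_3={p,r,s}: G(!s)=False !s=False s=True
s_4={p,q,r}: G(!s)=True !s=True s=False
s_5={q,r}: G(!s)=True !s=True s=False
s_6={r}: G(!s)=True !s=True s=False
G(G(!s)) holds globally = False
First violation at position 0.

Answer: 0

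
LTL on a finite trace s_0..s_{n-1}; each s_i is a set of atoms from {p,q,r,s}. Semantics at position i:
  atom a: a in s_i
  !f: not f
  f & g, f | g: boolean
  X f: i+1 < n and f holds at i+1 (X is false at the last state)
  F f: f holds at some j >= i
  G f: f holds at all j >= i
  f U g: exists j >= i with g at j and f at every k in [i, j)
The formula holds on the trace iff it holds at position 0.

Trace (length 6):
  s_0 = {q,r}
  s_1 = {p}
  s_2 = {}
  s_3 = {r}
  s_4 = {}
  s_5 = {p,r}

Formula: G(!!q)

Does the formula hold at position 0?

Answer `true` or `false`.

s_0={q,r}: G(!!q)=False !!q=True !q=False q=True
s_1={p}: G(!!q)=False !!q=False !q=True q=False
s_2={}: G(!!q)=False !!q=False !q=True q=False
s_3={r}: G(!!q)=False !!q=False !q=True q=False
s_4={}: G(!!q)=False !!q=False !q=True q=False
s_5={p,r}: G(!!q)=False !!q=False !q=True q=False

Answer: false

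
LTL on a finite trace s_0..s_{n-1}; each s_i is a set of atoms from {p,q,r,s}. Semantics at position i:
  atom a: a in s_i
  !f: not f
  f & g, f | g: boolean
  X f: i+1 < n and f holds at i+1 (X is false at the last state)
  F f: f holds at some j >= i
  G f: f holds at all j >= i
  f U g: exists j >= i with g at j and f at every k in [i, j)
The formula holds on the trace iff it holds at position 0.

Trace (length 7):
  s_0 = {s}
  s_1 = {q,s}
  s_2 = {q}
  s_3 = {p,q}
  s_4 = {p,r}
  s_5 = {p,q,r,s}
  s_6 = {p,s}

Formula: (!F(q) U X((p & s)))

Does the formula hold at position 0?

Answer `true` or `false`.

s_0={s}: (!F(q) U X((p & s)))=False !F(q)=False F(q)=True q=False X((p & s))=False (p & s)=False p=False s=True
s_1={q,s}: (!F(q) U X((p & s)))=False !F(q)=False F(q)=True q=True X((p & s))=False (p & s)=False p=False s=True
s_2={q}: (!F(q) U X((p & s)))=False !F(q)=False F(q)=True q=True X((p & s))=False (p & s)=False p=False s=False
s_3={p,q}: (!F(q) U X((p & s)))=False !F(q)=False F(q)=True q=True X((p & s))=False (p & s)=False p=True s=False
s_4={p,r}: (!F(q) U X((p & s)))=True !F(q)=False F(q)=True q=False X((p & s))=True (p & s)=False p=True s=False
s_5={p,q,r,s}: (!F(q) U X((p & s)))=True !F(q)=False F(q)=True q=True X((p & s))=True (p & s)=True p=True s=True
s_6={p,s}: (!F(q) U X((p & s)))=False !F(q)=True F(q)=False q=False X((p & s))=False (p & s)=True p=True s=True

Answer: false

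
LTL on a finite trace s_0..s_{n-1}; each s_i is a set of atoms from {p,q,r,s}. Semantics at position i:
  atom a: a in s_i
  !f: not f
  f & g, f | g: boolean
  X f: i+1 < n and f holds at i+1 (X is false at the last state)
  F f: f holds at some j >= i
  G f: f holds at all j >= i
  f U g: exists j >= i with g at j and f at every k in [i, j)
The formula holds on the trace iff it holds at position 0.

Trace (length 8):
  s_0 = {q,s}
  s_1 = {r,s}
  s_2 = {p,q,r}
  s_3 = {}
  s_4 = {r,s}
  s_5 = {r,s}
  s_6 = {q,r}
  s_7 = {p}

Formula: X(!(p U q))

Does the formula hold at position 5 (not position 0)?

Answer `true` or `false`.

s_0={q,s}: X(!(p U q))=True !(p U q)=False (p U q)=True p=False q=True
s_1={r,s}: X(!(p U q))=False !(p U q)=True (p U q)=False p=False q=False
s_2={p,q,r}: X(!(p U q))=True !(p U q)=False (p U q)=True p=True q=True
s_3={}: X(!(p U q))=True !(p U q)=True (p U q)=False p=False q=False
s_4={r,s}: X(!(p U q))=True !(p U q)=True (p U q)=False p=False q=False
s_5={r,s}: X(!(p U q))=False !(p U q)=True (p U q)=False p=False q=False
s_6={q,r}: X(!(p U q))=True !(p U q)=False (p U q)=True p=False q=True
s_7={p}: X(!(p U q))=False !(p U q)=True (p U q)=False p=True q=False
Evaluating at position 5: result = False

Answer: false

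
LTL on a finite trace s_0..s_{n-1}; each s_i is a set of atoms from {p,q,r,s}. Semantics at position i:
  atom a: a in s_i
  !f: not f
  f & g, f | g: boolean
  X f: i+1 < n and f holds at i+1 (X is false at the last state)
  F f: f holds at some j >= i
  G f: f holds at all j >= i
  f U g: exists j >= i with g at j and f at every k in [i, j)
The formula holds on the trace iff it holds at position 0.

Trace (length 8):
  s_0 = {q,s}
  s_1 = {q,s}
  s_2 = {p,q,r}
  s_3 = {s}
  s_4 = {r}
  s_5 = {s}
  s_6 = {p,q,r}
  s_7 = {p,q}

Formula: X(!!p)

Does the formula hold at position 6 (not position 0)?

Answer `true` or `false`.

Answer: true

Derivation:
s_0={q,s}: X(!!p)=False !!p=False !p=True p=False
s_1={q,s}: X(!!p)=True !!p=False !p=True p=False
s_2={p,q,r}: X(!!p)=False !!p=True !p=False p=True
s_3={s}: X(!!p)=False !!p=False !p=True p=False
s_4={r}: X(!!p)=False !!p=False !p=True p=False
s_5={s}: X(!!p)=True !!p=False !p=True p=False
s_6={p,q,r}: X(!!p)=True !!p=True !p=False p=True
s_7={p,q}: X(!!p)=False !!p=True !p=False p=True
Evaluating at position 6: result = True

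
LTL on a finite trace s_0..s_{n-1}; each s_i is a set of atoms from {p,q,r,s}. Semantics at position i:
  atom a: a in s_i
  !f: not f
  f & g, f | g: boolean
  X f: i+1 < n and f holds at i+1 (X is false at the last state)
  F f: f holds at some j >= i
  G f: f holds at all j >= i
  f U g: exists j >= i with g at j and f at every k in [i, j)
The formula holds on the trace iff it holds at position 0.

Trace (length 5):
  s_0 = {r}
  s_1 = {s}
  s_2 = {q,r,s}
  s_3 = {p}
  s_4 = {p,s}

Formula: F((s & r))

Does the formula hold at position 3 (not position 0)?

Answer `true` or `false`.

s_0={r}: F((s & r))=True (s & r)=False s=False r=True
s_1={s}: F((s & r))=True (s & r)=False s=True r=False
s_2={q,r,s}: F((s & r))=True (s & r)=True s=True r=True
s_3={p}: F((s & r))=False (s & r)=False s=False r=False
s_4={p,s}: F((s & r))=False (s & r)=False s=True r=False
Evaluating at position 3: result = False

Answer: false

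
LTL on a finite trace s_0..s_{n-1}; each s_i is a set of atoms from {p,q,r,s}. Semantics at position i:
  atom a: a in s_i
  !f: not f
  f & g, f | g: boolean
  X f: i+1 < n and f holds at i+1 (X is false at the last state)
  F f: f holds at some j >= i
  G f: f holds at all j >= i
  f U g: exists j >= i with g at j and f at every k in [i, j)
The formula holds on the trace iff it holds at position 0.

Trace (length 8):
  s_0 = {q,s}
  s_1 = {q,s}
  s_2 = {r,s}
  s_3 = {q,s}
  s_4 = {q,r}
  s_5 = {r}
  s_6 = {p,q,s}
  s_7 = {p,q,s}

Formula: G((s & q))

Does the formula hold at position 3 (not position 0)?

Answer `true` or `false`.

Answer: false

Derivation:
s_0={q,s}: G((s & q))=False (s & q)=True s=True q=True
s_1={q,s}: G((s & q))=False (s & q)=True s=True q=True
s_2={r,s}: G((s & q))=False (s & q)=False s=True q=False
s_3={q,s}: G((s & q))=False (s & q)=True s=True q=True
s_4={q,r}: G((s & q))=False (s & q)=False s=False q=True
s_5={r}: G((s & q))=False (s & q)=False s=False q=False
s_6={p,q,s}: G((s & q))=True (s & q)=True s=True q=True
s_7={p,q,s}: G((s & q))=True (s & q)=True s=True q=True
Evaluating at position 3: result = False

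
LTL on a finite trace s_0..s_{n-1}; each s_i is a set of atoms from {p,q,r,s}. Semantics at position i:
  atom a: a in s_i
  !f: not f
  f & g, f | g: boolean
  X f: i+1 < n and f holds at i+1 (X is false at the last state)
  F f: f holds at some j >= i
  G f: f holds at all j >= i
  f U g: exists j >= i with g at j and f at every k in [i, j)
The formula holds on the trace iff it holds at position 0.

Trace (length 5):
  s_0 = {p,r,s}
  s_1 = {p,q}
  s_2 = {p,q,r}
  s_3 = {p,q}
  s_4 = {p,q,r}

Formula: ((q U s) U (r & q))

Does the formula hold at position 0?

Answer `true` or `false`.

s_0={p,r,s}: ((q U s) U (r & q))=False (q U s)=True q=False s=True (r & q)=False r=True
s_1={p,q}: ((q U s) U (r & q))=False (q U s)=False q=True s=False (r & q)=False r=False
s_2={p,q,r}: ((q U s) U (r & q))=True (q U s)=False q=True s=False (r & q)=True r=True
s_3={p,q}: ((q U s) U (r & q))=False (q U s)=False q=True s=False (r & q)=False r=False
s_4={p,q,r}: ((q U s) U (r & q))=True (q U s)=False q=True s=False (r & q)=True r=True

Answer: false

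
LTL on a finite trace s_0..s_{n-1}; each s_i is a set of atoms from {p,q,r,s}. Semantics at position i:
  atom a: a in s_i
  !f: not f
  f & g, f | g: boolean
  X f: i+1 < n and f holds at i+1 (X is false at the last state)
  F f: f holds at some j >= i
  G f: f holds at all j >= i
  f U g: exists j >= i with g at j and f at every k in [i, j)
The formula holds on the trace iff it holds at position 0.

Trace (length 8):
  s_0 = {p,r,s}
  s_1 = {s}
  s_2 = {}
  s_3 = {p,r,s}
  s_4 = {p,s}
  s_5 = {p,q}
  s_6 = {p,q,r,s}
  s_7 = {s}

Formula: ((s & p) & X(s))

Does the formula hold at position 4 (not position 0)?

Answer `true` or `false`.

s_0={p,r,s}: ((s & p) & X(s))=True (s & p)=True s=True p=True X(s)=True
s_1={s}: ((s & p) & X(s))=False (s & p)=False s=True p=False X(s)=False
s_2={}: ((s & p) & X(s))=False (s & p)=False s=False p=False X(s)=True
s_3={p,r,s}: ((s & p) & X(s))=True (s & p)=True s=True p=True X(s)=True
s_4={p,s}: ((s & p) & X(s))=False (s & p)=True s=True p=True X(s)=False
s_5={p,q}: ((s & p) & X(s))=False (s & p)=False s=False p=True X(s)=True
s_6={p,q,r,s}: ((s & p) & X(s))=True (s & p)=True s=True p=True X(s)=True
s_7={s}: ((s & p) & X(s))=False (s & p)=False s=True p=False X(s)=False
Evaluating at position 4: result = False

Answer: false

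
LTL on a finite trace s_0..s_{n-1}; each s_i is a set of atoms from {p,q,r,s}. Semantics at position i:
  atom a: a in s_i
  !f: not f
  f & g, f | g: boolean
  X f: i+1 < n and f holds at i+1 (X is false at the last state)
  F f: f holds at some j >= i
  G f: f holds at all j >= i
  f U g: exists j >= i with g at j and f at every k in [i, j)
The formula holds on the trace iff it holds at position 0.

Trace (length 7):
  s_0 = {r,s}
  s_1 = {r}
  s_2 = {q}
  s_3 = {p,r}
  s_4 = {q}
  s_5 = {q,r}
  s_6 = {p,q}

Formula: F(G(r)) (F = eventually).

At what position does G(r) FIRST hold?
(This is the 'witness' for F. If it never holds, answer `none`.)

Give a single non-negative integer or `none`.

Answer: none

Derivation:
s_0={r,s}: G(r)=False r=True
s_1={r}: G(r)=False r=True
s_2={q}: G(r)=False r=False
s_3={p,r}: G(r)=False r=True
s_4={q}: G(r)=False r=False
s_5={q,r}: G(r)=False r=True
s_6={p,q}: G(r)=False r=False
F(G(r)) does not hold (no witness exists).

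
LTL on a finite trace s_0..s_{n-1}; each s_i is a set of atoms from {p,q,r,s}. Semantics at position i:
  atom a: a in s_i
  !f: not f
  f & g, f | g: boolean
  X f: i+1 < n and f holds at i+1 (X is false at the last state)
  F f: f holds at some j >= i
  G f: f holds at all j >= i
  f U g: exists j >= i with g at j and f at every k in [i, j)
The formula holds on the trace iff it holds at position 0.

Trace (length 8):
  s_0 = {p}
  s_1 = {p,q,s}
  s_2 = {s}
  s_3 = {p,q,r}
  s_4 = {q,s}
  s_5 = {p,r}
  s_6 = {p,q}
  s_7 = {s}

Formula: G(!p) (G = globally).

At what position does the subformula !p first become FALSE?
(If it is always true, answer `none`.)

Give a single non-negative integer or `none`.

Answer: 0

Derivation:
s_0={p}: !p=False p=True
s_1={p,q,s}: !p=False p=True
s_2={s}: !p=True p=False
s_3={p,q,r}: !p=False p=True
s_4={q,s}: !p=True p=False
s_5={p,r}: !p=False p=True
s_6={p,q}: !p=False p=True
s_7={s}: !p=True p=False
G(!p) holds globally = False
First violation at position 0.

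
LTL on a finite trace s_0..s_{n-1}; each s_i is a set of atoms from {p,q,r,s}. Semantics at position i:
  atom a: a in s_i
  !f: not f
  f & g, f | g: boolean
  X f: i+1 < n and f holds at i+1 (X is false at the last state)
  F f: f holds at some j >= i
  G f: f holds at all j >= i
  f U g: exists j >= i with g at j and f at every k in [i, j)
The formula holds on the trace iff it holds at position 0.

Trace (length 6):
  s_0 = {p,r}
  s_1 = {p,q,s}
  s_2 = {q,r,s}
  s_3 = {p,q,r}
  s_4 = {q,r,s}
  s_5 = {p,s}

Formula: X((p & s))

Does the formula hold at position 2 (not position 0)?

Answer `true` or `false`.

s_0={p,r}: X((p & s))=True (p & s)=False p=True s=False
s_1={p,q,s}: X((p & s))=False (p & s)=True p=True s=True
s_2={q,r,s}: X((p & s))=False (p & s)=False p=False s=True
s_3={p,q,r}: X((p & s))=False (p & s)=False p=True s=False
s_4={q,r,s}: X((p & s))=True (p & s)=False p=False s=True
s_5={p,s}: X((p & s))=False (p & s)=True p=True s=True
Evaluating at position 2: result = False

Answer: false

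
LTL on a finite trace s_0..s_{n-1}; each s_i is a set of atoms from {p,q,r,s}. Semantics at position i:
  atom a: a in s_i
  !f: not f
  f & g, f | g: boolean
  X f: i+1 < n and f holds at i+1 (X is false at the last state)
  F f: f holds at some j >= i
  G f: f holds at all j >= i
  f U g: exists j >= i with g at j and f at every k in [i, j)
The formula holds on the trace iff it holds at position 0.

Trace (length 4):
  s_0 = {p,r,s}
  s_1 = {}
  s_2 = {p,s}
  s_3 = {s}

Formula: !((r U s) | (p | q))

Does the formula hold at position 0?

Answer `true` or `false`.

Answer: false

Derivation:
s_0={p,r,s}: !((r U s) | (p | q))=False ((r U s) | (p | q))=True (r U s)=True r=True s=True (p | q)=True p=True q=False
s_1={}: !((r U s) | (p | q))=True ((r U s) | (p | q))=False (r U s)=False r=False s=False (p | q)=False p=False q=False
s_2={p,s}: !((r U s) | (p | q))=False ((r U s) | (p | q))=True (r U s)=True r=False s=True (p | q)=True p=True q=False
s_3={s}: !((r U s) | (p | q))=False ((r U s) | (p | q))=True (r U s)=True r=False s=True (p | q)=False p=False q=False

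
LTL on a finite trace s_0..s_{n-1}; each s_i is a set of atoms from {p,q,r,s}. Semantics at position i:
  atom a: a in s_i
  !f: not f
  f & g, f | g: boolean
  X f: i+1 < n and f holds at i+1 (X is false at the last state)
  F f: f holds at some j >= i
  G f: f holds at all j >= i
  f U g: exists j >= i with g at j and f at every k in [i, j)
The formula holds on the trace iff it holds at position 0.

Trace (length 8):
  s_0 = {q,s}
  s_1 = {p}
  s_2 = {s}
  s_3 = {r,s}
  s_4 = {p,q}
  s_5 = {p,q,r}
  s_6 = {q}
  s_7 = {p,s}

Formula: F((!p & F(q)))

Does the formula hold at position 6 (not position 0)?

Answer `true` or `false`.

Answer: true

Derivation:
s_0={q,s}: F((!p & F(q)))=True (!p & F(q))=True !p=True p=False F(q)=True q=True
s_1={p}: F((!p & F(q)))=True (!p & F(q))=False !p=False p=True F(q)=True q=False
s_2={s}: F((!p & F(q)))=True (!p & F(q))=True !p=True p=False F(q)=True q=False
s_3={r,s}: F((!p & F(q)))=True (!p & F(q))=True !p=True p=False F(q)=True q=False
s_4={p,q}: F((!p & F(q)))=True (!p & F(q))=False !p=False p=True F(q)=True q=True
s_5={p,q,r}: F((!p & F(q)))=True (!p & F(q))=False !p=False p=True F(q)=True q=True
s_6={q}: F((!p & F(q)))=True (!p & F(q))=True !p=True p=False F(q)=True q=True
s_7={p,s}: F((!p & F(q)))=False (!p & F(q))=False !p=False p=True F(q)=False q=False
Evaluating at position 6: result = True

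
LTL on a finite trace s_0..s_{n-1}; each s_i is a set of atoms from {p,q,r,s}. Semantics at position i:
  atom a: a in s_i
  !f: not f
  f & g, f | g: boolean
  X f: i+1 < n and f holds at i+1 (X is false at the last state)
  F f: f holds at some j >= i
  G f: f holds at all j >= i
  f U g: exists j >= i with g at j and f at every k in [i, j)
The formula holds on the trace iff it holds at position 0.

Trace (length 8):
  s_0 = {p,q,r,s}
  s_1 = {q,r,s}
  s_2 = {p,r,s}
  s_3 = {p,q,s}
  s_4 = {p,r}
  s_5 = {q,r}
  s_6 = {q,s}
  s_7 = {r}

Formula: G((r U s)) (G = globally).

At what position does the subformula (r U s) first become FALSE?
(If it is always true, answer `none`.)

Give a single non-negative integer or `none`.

s_0={p,q,r,s}: (r U s)=True r=True s=True
s_1={q,r,s}: (r U s)=True r=True s=True
s_2={p,r,s}: (r U s)=True r=True s=True
s_3={p,q,s}: (r U s)=True r=False s=True
s_4={p,r}: (r U s)=True r=True s=False
s_5={q,r}: (r U s)=True r=True s=False
s_6={q,s}: (r U s)=True r=False s=True
s_7={r}: (r U s)=False r=True s=False
G((r U s)) holds globally = False
First violation at position 7.

Answer: 7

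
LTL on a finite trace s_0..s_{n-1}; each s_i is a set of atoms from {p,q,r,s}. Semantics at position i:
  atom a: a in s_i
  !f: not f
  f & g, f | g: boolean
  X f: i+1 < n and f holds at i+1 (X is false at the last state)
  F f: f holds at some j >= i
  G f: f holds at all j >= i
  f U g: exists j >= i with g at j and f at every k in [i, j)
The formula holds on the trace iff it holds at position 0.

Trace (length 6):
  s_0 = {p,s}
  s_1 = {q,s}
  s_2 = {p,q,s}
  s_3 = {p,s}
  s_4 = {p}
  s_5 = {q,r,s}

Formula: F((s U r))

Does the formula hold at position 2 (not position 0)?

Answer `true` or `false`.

Answer: true

Derivation:
s_0={p,s}: F((s U r))=True (s U r)=False s=True r=False
s_1={q,s}: F((s U r))=True (s U r)=False s=True r=False
s_2={p,q,s}: F((s U r))=True (s U r)=False s=True r=False
s_3={p,s}: F((s U r))=True (s U r)=False s=True r=False
s_4={p}: F((s U r))=True (s U r)=False s=False r=False
s_5={q,r,s}: F((s U r))=True (s U r)=True s=True r=True
Evaluating at position 2: result = True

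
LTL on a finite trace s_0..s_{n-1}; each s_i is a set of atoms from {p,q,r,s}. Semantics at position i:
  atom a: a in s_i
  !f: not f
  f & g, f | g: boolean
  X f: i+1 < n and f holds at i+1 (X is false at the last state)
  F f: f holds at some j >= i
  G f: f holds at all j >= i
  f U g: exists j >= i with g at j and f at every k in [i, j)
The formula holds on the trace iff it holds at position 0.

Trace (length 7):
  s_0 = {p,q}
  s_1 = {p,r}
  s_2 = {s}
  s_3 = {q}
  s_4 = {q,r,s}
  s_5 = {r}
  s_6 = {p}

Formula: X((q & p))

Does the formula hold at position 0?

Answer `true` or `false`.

s_0={p,q}: X((q & p))=False (q & p)=True q=True p=True
s_1={p,r}: X((q & p))=False (q & p)=False q=False p=True
s_2={s}: X((q & p))=False (q & p)=False q=False p=False
s_3={q}: X((q & p))=False (q & p)=False q=True p=False
s_4={q,r,s}: X((q & p))=False (q & p)=False q=True p=False
s_5={r}: X((q & p))=False (q & p)=False q=False p=False
s_6={p}: X((q & p))=False (q & p)=False q=False p=True

Answer: false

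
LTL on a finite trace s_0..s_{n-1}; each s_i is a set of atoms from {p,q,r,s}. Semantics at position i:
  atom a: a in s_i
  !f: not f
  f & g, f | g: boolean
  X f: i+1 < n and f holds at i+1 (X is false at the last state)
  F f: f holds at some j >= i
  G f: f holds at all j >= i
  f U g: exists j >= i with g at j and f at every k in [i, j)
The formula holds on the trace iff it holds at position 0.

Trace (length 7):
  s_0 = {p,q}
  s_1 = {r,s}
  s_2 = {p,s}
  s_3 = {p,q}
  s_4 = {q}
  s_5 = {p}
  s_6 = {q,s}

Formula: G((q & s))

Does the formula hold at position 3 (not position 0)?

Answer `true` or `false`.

s_0={p,q}: G((q & s))=False (q & s)=False q=True s=False
s_1={r,s}: G((q & s))=False (q & s)=False q=False s=True
s_2={p,s}: G((q & s))=False (q & s)=False q=False s=True
s_3={p,q}: G((q & s))=False (q & s)=False q=True s=False
s_4={q}: G((q & s))=False (q & s)=False q=True s=False
s_5={p}: G((q & s))=False (q & s)=False q=False s=False
s_6={q,s}: G((q & s))=True (q & s)=True q=True s=True
Evaluating at position 3: result = False

Answer: false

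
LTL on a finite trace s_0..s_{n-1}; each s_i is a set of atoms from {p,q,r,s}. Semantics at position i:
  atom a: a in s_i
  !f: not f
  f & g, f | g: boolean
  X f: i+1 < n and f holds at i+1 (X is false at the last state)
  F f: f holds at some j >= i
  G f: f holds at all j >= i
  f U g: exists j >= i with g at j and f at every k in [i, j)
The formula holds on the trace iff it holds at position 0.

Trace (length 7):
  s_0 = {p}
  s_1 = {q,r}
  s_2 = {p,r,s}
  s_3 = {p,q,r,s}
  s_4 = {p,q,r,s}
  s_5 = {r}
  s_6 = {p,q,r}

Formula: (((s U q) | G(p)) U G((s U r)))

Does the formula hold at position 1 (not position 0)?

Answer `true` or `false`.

Answer: true

Derivation:
s_0={p}: (((s U q) | G(p)) U G((s U r)))=False ((s U q) | G(p))=False (s U q)=False s=False q=False G(p)=False p=True G((s U r))=False (s U r)=False r=False
s_1={q,r}: (((s U q) | G(p)) U G((s U r)))=True ((s U q) | G(p))=True (s U q)=True s=False q=True G(p)=False p=False G((s U r))=True (s U r)=True r=True
s_2={p,r,s}: (((s U q) | G(p)) U G((s U r)))=True ((s U q) | G(p))=True (s U q)=True s=True q=False G(p)=False p=True G((s U r))=True (s U r)=True r=True
s_3={p,q,r,s}: (((s U q) | G(p)) U G((s U r)))=True ((s U q) | G(p))=True (s U q)=True s=True q=True G(p)=False p=True G((s U r))=True (s U r)=True r=True
s_4={p,q,r,s}: (((s U q) | G(p)) U G((s U r)))=True ((s U q) | G(p))=True (s U q)=True s=True q=True G(p)=False p=True G((s U r))=True (s U r)=True r=True
s_5={r}: (((s U q) | G(p)) U G((s U r)))=True ((s U q) | G(p))=False (s U q)=False s=False q=False G(p)=False p=False G((s U r))=True (s U r)=True r=True
s_6={p,q,r}: (((s U q) | G(p)) U G((s U r)))=True ((s U q) | G(p))=True (s U q)=True s=False q=True G(p)=True p=True G((s U r))=True (s U r)=True r=True
Evaluating at position 1: result = True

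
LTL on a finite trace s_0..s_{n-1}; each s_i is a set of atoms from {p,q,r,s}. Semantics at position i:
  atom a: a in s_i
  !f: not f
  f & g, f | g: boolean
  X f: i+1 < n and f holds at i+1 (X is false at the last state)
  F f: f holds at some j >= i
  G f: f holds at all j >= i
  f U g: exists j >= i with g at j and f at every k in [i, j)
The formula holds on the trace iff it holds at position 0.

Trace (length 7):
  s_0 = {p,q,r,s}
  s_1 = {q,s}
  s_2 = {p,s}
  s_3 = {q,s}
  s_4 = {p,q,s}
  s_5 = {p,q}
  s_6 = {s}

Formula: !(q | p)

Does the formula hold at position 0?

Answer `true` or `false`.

s_0={p,q,r,s}: !(q | p)=False (q | p)=True q=True p=True
s_1={q,s}: !(q | p)=False (q | p)=True q=True p=False
s_2={p,s}: !(q | p)=False (q | p)=True q=False p=True
s_3={q,s}: !(q | p)=False (q | p)=True q=True p=False
s_4={p,q,s}: !(q | p)=False (q | p)=True q=True p=True
s_5={p,q}: !(q | p)=False (q | p)=True q=True p=True
s_6={s}: !(q | p)=True (q | p)=False q=False p=False

Answer: false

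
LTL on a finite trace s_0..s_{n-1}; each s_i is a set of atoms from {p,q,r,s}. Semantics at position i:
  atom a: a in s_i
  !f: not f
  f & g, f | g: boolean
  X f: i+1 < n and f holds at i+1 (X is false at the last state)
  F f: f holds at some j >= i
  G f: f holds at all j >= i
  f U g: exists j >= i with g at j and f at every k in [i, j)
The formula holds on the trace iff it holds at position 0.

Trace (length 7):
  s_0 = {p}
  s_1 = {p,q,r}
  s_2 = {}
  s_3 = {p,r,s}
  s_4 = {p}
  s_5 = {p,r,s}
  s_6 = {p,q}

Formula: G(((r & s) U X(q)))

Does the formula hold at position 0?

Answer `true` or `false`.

s_0={p}: G(((r & s) U X(q)))=False ((r & s) U X(q))=True (r & s)=False r=False s=False X(q)=True q=False
s_1={p,q,r}: G(((r & s) U X(q)))=False ((r & s) U X(q))=False (r & s)=False r=True s=False X(q)=False q=True
s_2={}: G(((r & s) U X(q)))=False ((r & s) U X(q))=False (r & s)=False r=False s=False X(q)=False q=False
s_3={p,r,s}: G(((r & s) U X(q)))=False ((r & s) U X(q))=False (r & s)=True r=True s=True X(q)=False q=False
s_4={p}: G(((r & s) U X(q)))=False ((r & s) U X(q))=False (r & s)=False r=False s=False X(q)=False q=False
s_5={p,r,s}: G(((r & s) U X(q)))=False ((r & s) U X(q))=True (r & s)=True r=True s=True X(q)=True q=False
s_6={p,q}: G(((r & s) U X(q)))=False ((r & s) U X(q))=False (r & s)=False r=False s=False X(q)=False q=True

Answer: false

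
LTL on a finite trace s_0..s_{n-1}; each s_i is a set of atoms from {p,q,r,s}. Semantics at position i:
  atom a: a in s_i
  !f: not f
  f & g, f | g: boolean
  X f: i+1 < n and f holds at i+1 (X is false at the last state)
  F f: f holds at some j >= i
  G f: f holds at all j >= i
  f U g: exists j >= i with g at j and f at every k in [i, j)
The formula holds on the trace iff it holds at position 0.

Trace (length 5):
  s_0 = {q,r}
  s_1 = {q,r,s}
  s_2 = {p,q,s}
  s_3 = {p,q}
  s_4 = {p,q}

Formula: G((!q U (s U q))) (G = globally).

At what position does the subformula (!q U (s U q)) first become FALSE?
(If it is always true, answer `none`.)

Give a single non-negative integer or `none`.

s_0={q,r}: (!q U (s U q))=True !q=False q=True (s U q)=True s=False
s_1={q,r,s}: (!q U (s U q))=True !q=False q=True (s U q)=True s=True
s_2={p,q,s}: (!q U (s U q))=True !q=False q=True (s U q)=True s=True
s_3={p,q}: (!q U (s U q))=True !q=False q=True (s U q)=True s=False
s_4={p,q}: (!q U (s U q))=True !q=False q=True (s U q)=True s=False
G((!q U (s U q))) holds globally = True
No violation — formula holds at every position.

Answer: none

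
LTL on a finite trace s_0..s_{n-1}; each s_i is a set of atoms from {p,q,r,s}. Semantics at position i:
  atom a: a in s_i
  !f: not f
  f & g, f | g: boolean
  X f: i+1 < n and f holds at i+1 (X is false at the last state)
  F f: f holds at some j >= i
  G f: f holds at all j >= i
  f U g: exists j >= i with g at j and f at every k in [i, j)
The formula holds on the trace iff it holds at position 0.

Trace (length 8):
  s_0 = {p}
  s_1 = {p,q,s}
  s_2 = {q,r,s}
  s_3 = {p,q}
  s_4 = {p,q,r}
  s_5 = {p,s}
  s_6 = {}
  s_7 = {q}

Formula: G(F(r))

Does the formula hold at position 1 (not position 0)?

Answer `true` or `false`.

s_0={p}: G(F(r))=False F(r)=True r=False
s_1={p,q,s}: G(F(r))=False F(r)=True r=False
s_2={q,r,s}: G(F(r))=False F(r)=True r=True
s_3={p,q}: G(F(r))=False F(r)=True r=False
s_4={p,q,r}: G(F(r))=False F(r)=True r=True
s_5={p,s}: G(F(r))=False F(r)=False r=False
s_6={}: G(F(r))=False F(r)=False r=False
s_7={q}: G(F(r))=False F(r)=False r=False
Evaluating at position 1: result = False

Answer: false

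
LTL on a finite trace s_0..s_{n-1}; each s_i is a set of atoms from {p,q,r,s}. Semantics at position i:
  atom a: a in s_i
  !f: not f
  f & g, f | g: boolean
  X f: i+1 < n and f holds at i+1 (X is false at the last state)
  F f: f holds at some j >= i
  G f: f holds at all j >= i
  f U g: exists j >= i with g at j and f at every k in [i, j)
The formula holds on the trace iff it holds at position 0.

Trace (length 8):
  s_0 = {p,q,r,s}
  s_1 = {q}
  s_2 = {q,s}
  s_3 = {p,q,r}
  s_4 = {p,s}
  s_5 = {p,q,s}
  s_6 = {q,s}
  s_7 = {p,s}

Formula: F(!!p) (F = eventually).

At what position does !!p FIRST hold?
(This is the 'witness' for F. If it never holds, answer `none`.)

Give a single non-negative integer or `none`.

s_0={p,q,r,s}: !!p=True !p=False p=True
s_1={q}: !!p=False !p=True p=False
s_2={q,s}: !!p=False !p=True p=False
s_3={p,q,r}: !!p=True !p=False p=True
s_4={p,s}: !!p=True !p=False p=True
s_5={p,q,s}: !!p=True !p=False p=True
s_6={q,s}: !!p=False !p=True p=False
s_7={p,s}: !!p=True !p=False p=True
F(!!p) holds; first witness at position 0.

Answer: 0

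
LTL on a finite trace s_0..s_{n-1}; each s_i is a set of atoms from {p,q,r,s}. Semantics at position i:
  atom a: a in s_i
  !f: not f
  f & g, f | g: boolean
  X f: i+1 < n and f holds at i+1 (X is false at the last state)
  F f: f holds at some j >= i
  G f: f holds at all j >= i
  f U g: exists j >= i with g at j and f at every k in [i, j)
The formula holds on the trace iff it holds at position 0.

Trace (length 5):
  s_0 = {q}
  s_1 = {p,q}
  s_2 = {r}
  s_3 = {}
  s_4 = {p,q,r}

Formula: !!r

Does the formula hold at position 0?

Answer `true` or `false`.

Answer: false

Derivation:
s_0={q}: !!r=False !r=True r=False
s_1={p,q}: !!r=False !r=True r=False
s_2={r}: !!r=True !r=False r=True
s_3={}: !!r=False !r=True r=False
s_4={p,q,r}: !!r=True !r=False r=True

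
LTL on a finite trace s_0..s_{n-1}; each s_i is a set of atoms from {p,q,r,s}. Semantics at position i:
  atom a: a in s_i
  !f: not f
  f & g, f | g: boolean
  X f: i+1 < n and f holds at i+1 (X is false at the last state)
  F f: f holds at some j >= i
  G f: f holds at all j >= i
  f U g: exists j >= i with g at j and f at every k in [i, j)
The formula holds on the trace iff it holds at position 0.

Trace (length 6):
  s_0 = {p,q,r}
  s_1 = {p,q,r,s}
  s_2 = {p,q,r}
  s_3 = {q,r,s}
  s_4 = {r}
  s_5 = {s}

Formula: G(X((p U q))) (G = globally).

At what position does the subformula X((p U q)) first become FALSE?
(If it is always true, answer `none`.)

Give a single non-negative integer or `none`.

s_0={p,q,r}: X((p U q))=True (p U q)=True p=True q=True
s_1={p,q,r,s}: X((p U q))=True (p U q)=True p=True q=True
s_2={p,q,r}: X((p U q))=True (p U q)=True p=True q=True
s_3={q,r,s}: X((p U q))=False (p U q)=True p=False q=True
s_4={r}: X((p U q))=False (p U q)=False p=False q=False
s_5={s}: X((p U q))=False (p U q)=False p=False q=False
G(X((p U q))) holds globally = False
First violation at position 3.

Answer: 3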